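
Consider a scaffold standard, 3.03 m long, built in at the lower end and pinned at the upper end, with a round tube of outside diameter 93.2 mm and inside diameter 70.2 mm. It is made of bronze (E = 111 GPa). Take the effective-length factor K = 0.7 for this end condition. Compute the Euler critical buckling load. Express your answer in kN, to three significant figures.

d_o = 93.2 mm, d_i = 70.2 mm
I = π(d_o⁴ − d_i⁴)/64 = π(93.2⁴ − 70.20⁴)/64 = 2.512×10^6 mm⁴
I = 2.512×10^6 mm⁴ = 2.512×10^-6 m⁴
Effective length L_e = K·L = 0.7 × 3.03 = 2.121 m
P_cr = π²EI / L_e² = π² × 111×10⁹ × 2.512×10^-6 / 2.121² = 6.116×10^5 N

P_cr ≈ 612 kN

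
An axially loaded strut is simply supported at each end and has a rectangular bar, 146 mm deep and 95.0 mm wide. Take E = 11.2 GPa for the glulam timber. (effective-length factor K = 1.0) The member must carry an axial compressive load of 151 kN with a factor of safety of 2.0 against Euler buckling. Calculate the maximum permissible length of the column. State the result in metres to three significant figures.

L_max ≈ 1.95 m

Buckling occurs about the weak axis: I_min = h·b³/12 with b = 95.0 mm (the shorter side).
I_min = 146×95.0³/12 = 1.043×10^7 mm⁴
I = 1.043×10^-5 m⁴
Required critical load P_cr = n·P = 2.0 × 151 = 302.0 kN = 3.020×10^5 N
From P_cr = π²EI/(K·L)²:  L = (1/K)·√(π²EI/P_cr) = (1/1)·√(π²×1.12×10^10×1.043×10^-5/3.020×10^5)
L = 1.95 m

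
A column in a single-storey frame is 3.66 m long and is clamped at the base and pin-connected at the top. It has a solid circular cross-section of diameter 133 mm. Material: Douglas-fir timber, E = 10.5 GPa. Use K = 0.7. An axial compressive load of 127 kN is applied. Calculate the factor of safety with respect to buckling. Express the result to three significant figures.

n ≈ 1.91

I = πd⁴/64 = π×133⁴/64 = 1.536×10^7 mm⁴
I = 1.536×10^7 mm⁴ = 1.536×10^-5 m⁴
Effective length L_e = K·L = 0.7 × 3.66 = 2.562 m
P_cr = π²EI / L_e² = π² × 10.5×10⁹ × 1.536×10^-5 / 2.562² = 2.425×10^5 N
Factor of safety n = P_cr / P = 242.50 / 127 = 1.91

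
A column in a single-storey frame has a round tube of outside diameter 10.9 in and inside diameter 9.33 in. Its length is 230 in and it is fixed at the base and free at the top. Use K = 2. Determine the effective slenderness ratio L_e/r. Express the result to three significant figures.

d_o = 10.9 in, d_i = 9.33 in
I = π(d_o⁴ − d_i⁴)/64 = π(10.9⁴ − 9.330⁴)/64 = 320.9 in⁴
A = 24.95 in²;  r_min = √(I/A) = √(320.9/24.95) = 3.587 in
L_e = K·L = 2 × 230 = 460.0 in
λ = L_e / r_min = 460.00 / 3.587 = 128

λ ≈ 128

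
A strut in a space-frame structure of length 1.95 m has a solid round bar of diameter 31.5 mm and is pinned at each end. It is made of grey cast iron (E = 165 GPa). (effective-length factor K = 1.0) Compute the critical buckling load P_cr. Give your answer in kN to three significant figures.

P_cr ≈ 20.7 kN

I = πd⁴/64 = π×31.5⁴/64 = 4.833×10^4 mm⁴
I = 4.833×10^4 mm⁴ = 4.833×10^-8 m⁴
Effective length L_e = K·L = 1 × 1.95 = 1.950 m
P_cr = π²EI / L_e² = π² × 165×10⁹ × 4.833×10^-8 / 1.950² = 2.070×10^4 N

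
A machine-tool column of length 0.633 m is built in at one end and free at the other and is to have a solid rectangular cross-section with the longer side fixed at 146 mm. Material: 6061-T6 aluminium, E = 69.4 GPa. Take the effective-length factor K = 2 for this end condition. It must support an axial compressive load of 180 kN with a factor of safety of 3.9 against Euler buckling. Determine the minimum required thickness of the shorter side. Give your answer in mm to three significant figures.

Required P_cr = n·P = 3.9 × 180 = 702.0 kN
L_e = K·L = 2 × 0.633 = 1.266 m
Required I = P_cr·L_e²/(π²E) = 7.020×10^5 × 1.266² / (π² × 6.94×10^10) = 1.643×10^-6 m⁴
I_req = 1.643×10^6 mm⁴
Rectangle, weak axis: I_min = h·b³/12 with h = 146 mm fixed  ⇒  b = (12I/h)^(1/3) = 51.3 mm

b ≈ 51.3 mm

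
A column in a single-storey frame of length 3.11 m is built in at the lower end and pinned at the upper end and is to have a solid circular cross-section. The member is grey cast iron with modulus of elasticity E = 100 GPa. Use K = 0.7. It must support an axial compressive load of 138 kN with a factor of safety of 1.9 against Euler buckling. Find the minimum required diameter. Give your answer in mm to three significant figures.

Required P_cr = n·P = 1.9 × 138 = 262.2 kN
L_e = K·L = 0.7 × 3.11 = 2.177 m
Required I = P_cr·L_e²/(π²E) = 2.622×10^5 × 2.177² / (π² × 1.00×10^11) = 1.259×10^-6 m⁴
I_req = 1.259×10^6 mm⁴
Solid circle: I = πd⁴/64  ⇒  d = (64I/π)^(1/4) = (64×1.259×10^6/π)^(1/4) = 71.2 mm

d ≈ 71.2 mm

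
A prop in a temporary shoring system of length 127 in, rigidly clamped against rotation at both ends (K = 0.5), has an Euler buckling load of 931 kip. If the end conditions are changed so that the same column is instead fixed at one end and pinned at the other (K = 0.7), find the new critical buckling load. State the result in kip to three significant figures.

P_cr ∝ 1/K², so P_cr,new = P_cr,old × (K_old/K_new)² = 931 × (0.5/0.7)²
= 931 × 0.5102 = 475 kip

P_cr ≈ 475 kip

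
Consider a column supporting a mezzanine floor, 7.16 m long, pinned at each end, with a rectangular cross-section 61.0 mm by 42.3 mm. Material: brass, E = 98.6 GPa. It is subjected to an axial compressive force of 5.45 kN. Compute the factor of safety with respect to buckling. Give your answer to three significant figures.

n ≈ 1.34

Buckling occurs about the weak axis: I_min = h·b³/12 with b = 42.3 mm (the shorter side).
I_min = 61.0×42.3³/12 = 3.847×10^5 mm⁴
I = 3.847×10^5 mm⁴ = 3.847×10^-7 m⁴
Effective length L_e = K·L = 1 × 7.16 = 7.160 m
P_cr = π²EI / L_e² = π² × 98.6×10⁹ × 3.847×10^-7 / 7.160² = 7.303×10^3 N
Factor of safety n = P_cr / P = 7.3033 / 5.45 = 1.34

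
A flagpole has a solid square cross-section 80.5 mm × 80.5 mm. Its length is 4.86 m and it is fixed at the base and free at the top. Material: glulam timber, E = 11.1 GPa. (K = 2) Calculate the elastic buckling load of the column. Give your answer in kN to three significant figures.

P_cr ≈ 4.06 kN

I = a⁴/12 = 80.5⁴/12 = 3.499×10^6 mm⁴
I = 3.499×10^6 mm⁴ = 3.499×10^-6 m⁴
Effective length L_e = K·L = 2 × 4.86 = 9.720 m
P_cr = π²EI / L_e² = π² × 11.1×10⁹ × 3.499×10^-6 / 9.720² = 4.058×10^3 N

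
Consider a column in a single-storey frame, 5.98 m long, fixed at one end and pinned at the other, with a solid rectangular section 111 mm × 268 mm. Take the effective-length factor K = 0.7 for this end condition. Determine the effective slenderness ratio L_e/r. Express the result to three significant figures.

For a rectangle r_min = b/√12 = 111/√12 = 32.04 mm
L_e = K·L = 0.7 × 5.98 m = 4.186 m = 4186.0 mm
λ = L_e / r_min = 4186.0 / 32.04 = 131

λ ≈ 131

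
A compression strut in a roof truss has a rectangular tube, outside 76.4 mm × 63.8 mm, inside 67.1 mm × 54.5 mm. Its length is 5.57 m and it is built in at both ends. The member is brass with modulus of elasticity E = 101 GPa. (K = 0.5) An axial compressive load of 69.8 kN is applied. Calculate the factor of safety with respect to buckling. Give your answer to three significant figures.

n ≈ 1.38

Weak-axis I_min = (h_o·b_o³ − h_i·b_i³)/12 with b_o = 63.8, b_i = 54.50 mm (shorter outer/inner sides).
I_min = (76.4×63.8³ − 67.10×54.50³)/12 = 7.482×10^5 mm⁴
I = 7.482×10^5 mm⁴ = 7.482×10^-7 m⁴
Effective length L_e = K·L = 0.5 × 5.57 = 2.785 m
P_cr = π²EI / L_e² = π² × 101×10⁹ × 7.482×10^-7 / 2.785² = 9.616×10^4 N
Factor of safety n = P_cr / P = 96.161 / 69.8 = 1.38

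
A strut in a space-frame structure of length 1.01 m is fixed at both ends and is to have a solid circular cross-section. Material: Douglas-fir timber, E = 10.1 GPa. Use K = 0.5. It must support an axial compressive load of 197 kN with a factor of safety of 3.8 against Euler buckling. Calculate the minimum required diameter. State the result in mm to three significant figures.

Required P_cr = n·P = 3.8 × 197 = 748.6 kN
L_e = K·L = 0.5 × 1.01 = 0.5050 m
Required I = P_cr·L_e²/(π²E) = 7.486×10^5 × 0.5050² / (π² × 1.01×10^10) = 1.915×10^-6 m⁴
I_req = 1.915×10^6 mm⁴
Solid circle: I = πd⁴/64  ⇒  d = (64I/π)^(1/4) = (64×1.915×10^6/π)^(1/4) = 79.0 mm

d ≈ 79.0 mm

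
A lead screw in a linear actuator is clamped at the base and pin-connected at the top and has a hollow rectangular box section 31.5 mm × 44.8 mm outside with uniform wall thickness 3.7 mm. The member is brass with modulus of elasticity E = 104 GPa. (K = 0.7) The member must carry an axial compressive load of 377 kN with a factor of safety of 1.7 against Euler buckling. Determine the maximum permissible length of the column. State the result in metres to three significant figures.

Inner dimensions: h_i = 44.8 − 2×3.7 = 37.40 mm, b_i = 31.5 − 2×3.7 = 24.10 mm
Weak-axis I_min = (h_o·b_o³ − h_i·b_i³)/12 with b_o = 31.5, b_i = 24.10 mm (shorter outer/inner sides).
I_min = (44.8×31.5³ − 37.40×24.10³)/12 = 7.306×10^4 mm⁴
I = 7.306×10^-8 m⁴
Required critical load P_cr = n·P = 1.7 × 377 = 640.9 kN = 6.409×10^5 N
From P_cr = π²EI/(K·L)²:  L = (1/K)·√(π²EI/P_cr) = (1/0.7)·√(π²×1.04×10^11×7.306×10^-8/6.409×10^5)
L = 0.489 m

L_max ≈ 0.489 m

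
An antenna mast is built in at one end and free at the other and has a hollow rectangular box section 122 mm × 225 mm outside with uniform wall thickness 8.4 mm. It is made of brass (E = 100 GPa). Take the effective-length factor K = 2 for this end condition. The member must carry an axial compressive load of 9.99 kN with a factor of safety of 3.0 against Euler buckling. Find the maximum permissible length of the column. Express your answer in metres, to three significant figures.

Inner dimensions: h_i = 225 − 2×8.4 = 208.2 mm, b_i = 122 − 2×8.4 = 105.2 mm
Weak-axis I_min = (h_o·b_o³ − h_i·b_i³)/12 with b_o = 122, b_i = 105.2 mm (shorter outer/inner sides).
I_min = (225×122³ − 208.2×105.2³)/12 = 1.385×10^7 mm⁴
I = 1.385×10^-5 m⁴
Required critical load P_cr = n·P = 3.0 × 9.99 = 29.97 kN = 2.997×10^4 N
From P_cr = π²EI/(K·L)²:  L = (1/K)·√(π²EI/P_cr) = (1/2)·√(π²×1.00×10^11×1.385×10^-5/2.997×10^4)
L = 10.7 m

L_max ≈ 10.7 m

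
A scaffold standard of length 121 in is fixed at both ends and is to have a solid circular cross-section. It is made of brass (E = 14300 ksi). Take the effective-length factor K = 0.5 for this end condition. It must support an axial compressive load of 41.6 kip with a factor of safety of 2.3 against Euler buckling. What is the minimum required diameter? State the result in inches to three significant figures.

Required P_cr = n·P = 2.3 × 41.6 = 95.68 kip
L_e = K·L = 0.5 × 121 = 60.50 in
Required I = P_cr·L_e²/(π²E) = 9.568×10^4 × 60.50² / (π² × 1.43×10^7) = 2.481 in⁴
Solid circle: I = πd⁴/64  ⇒  d = (64I/π)^(1/4) = (64×2.481/π)^(1/4) = 2.67 in

d ≈ 2.67 in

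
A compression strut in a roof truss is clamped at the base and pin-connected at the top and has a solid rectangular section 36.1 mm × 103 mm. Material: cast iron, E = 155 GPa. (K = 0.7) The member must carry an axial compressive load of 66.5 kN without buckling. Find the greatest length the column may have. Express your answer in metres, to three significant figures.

Buckling occurs about the weak axis: I_min = h·b³/12 with b = 36.1 mm (the shorter side).
I_min = 103×36.1³/12 = 4.038×10^5 mm⁴
I = 4.038×10^-7 m⁴
At the buckling limit P_cr = P = 6.650×10^4 N
From P_cr = π²EI/(K·L)²:  L = (1/K)·√(π²EI/P_cr) = (1/0.7)·√(π²×1.55×10^11×4.038×10^-7/6.650×10^4)
L = 4.35 m

L_max ≈ 4.35 m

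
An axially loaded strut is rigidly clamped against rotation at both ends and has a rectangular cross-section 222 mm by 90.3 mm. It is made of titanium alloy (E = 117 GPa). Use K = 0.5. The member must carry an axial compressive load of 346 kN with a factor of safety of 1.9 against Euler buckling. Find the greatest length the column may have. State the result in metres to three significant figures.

L_max ≈ 9.78 m

Buckling occurs about the weak axis: I_min = h·b³/12 with b = 90.3 mm (the shorter side).
I_min = 222×90.3³/12 = 1.362×10^7 mm⁴
I = 1.362×10^-5 m⁴
Required critical load P_cr = n·P = 1.9 × 346 = 657.4 kN = 6.574×10^5 N
From P_cr = π²EI/(K·L)²:  L = (1/K)·√(π²EI/P_cr) = (1/0.5)·√(π²×1.17×10^11×1.362×10^-5/6.574×10^5)
L = 9.78 m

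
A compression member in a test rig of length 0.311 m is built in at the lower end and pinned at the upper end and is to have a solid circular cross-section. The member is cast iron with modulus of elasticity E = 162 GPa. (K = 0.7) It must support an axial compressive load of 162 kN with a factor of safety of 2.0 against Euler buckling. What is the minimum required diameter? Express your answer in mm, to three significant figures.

Required P_cr = n·P = 2.0 × 162 = 324.0 kN
L_e = K·L = 0.7 × 0.311 = 0.2177 m
Required I = P_cr·L_e²/(π²E) = 3.240×10^5 × 0.2177² / (π² × 1.62×10^11) = 9.604×10^-9 m⁴
I_req = 9.604×10^3 mm⁴
Solid circle: I = πd⁴/64  ⇒  d = (64I/π)^(1/4) = (64×9.604×10^3/π)^(1/4) = 21.0 mm

d ≈ 21.0 mm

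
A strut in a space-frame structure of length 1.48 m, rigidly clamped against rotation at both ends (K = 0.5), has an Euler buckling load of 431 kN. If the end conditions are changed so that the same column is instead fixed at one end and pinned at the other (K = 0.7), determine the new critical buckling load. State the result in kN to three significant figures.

P_cr ≈ 220 kN

P_cr ∝ 1/K², so P_cr,new = P_cr,old × (K_old/K_new)² = 431 × (0.5/0.7)²
= 431 × 0.5102 = 220 kN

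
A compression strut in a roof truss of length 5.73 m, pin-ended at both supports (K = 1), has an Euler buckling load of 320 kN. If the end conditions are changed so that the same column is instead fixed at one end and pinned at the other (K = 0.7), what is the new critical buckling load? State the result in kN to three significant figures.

P_cr ≈ 653 kN

P_cr ∝ 1/K², so P_cr,new = P_cr,old × (K_old/K_new)² = 320 × (1/0.7)²
= 320 × 2.041 = 653 kN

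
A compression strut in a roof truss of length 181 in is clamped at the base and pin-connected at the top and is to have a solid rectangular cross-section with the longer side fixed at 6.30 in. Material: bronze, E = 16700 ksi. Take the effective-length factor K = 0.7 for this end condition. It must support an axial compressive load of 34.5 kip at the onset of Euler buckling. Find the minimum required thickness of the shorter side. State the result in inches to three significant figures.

L_e = K·L = 0.7 × 181 = 126.7 in
Required I = P_cr·L_e²/(π²E) = 3.450×10^4 × 126.7² / (π² × 1.67×10^7) = 3.360 in⁴
Rectangle, weak axis: I_min = h·b³/12 with h = 6.30 in fixed  ⇒  b = (12I/h)^(1/3) = 1.86 in

b ≈ 1.86 in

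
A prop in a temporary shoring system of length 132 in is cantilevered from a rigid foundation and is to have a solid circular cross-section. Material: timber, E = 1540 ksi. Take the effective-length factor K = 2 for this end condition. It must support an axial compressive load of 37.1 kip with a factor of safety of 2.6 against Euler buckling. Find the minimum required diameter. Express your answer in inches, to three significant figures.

d ≈ 9.74 in

Required P_cr = n·P = 2.6 × 37.1 = 96.46 kip
L_e = K·L = 2 × 132 = 264.0 in
Required I = P_cr·L_e²/(π²E) = 9.646×10^4 × 264.0² / (π² × 1.54×10^6) = 442.3 in⁴
Solid circle: I = πd⁴/64  ⇒  d = (64I/π)^(1/4) = (64×442.3/π)^(1/4) = 9.74 in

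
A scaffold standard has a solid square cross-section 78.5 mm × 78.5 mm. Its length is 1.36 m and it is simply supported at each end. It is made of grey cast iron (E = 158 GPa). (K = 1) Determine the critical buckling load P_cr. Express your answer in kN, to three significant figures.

P_cr ≈ 2670 kN

I = a⁴/12 = 78.5⁴/12 = 3.164×10^6 mm⁴
I = 3.164×10^6 mm⁴ = 3.164×10^-6 m⁴
Effective length L_e = K·L = 1 × 1.36 = 1.360 m
P_cr = π²EI / L_e² = π² × 158×10⁹ × 3.164×10^-6 / 1.360² = 2.668×10^6 N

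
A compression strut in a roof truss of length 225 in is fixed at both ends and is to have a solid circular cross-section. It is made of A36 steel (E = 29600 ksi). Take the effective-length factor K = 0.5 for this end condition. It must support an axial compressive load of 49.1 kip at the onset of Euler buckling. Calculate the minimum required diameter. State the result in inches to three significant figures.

d ≈ 2.57 in

L_e = K·L = 0.5 × 225 = 112.5 in
Required I = P_cr·L_e²/(π²E) = 4.910×10^4 × 112.5² / (π² × 2.96×10^7) = 2.127 in⁴
Solid circle: I = πd⁴/64  ⇒  d = (64I/π)^(1/4) = (64×2.127/π)^(1/4) = 2.57 in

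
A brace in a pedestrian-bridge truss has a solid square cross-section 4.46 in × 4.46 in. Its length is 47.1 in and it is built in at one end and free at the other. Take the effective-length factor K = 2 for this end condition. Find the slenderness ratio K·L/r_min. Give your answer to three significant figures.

For a square r = a/√12 = 4.46/√12 = 1.287 in
L_e = K·L = 2 × 47.1 = 94.20 in
λ = L_e / r_min = 94.200 / 1.287 = 73.2

λ ≈ 73.2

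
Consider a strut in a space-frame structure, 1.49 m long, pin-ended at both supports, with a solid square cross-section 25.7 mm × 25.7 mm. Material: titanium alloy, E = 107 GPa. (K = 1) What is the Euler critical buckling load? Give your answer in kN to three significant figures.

P_cr ≈ 17.3 kN

I = a⁴/12 = 25.7⁴/12 = 3.635×10^4 mm⁴
I = 3.635×10^4 mm⁴ = 3.635×10^-8 m⁴
Effective length L_e = K·L = 1 × 1.49 = 1.490 m
P_cr = π²EI / L_e² = π² × 107×10⁹ × 3.635×10^-8 / 1.490² = 1.729×10^4 N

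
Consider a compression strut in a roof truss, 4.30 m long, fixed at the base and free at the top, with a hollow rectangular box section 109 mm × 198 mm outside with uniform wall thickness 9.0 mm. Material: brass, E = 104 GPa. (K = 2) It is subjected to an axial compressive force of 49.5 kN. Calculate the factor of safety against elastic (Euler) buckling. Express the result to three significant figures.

n ≈ 2.82

Inner dimensions: h_i = 198 − 2×9.0 = 180.0 mm, b_i = 109 − 2×9.0 = 91.00 mm
Weak-axis I_min = (h_o·b_o³ − h_i·b_i³)/12 with b_o = 109, b_i = 91.00 mm (shorter outer/inner sides).
I_min = (198×109³ − 180.0×91.00³)/12 = 1.006×10^7 mm⁴
I = 1.006×10^7 mm⁴ = 1.006×10^-5 m⁴
Effective length L_e = K·L = 2 × 4.30 = 8.600 m
P_cr = π²EI / L_e² = π² × 104×10⁹ × 1.006×10^-5 / 8.600² = 1.397×10^5 N
Factor of safety n = P_cr / P = 139.68 / 49.5 = 2.82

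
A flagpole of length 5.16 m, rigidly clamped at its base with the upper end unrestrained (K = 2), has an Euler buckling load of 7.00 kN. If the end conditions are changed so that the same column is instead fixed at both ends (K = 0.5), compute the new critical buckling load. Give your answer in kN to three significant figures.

P_cr ≈ 112 kN

P_cr ∝ 1/K², so P_cr,new = P_cr,old × (K_old/K_new)² = 7.00 × (2/0.5)²
= 7.00 × 16.00 = 112 kN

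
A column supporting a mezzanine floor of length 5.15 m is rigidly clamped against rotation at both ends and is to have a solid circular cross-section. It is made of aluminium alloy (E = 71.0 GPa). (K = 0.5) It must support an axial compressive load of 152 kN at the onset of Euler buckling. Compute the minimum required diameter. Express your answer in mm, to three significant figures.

d ≈ 73.6 mm

L_e = K·L = 0.5 × 5.15 = 2.575 m
Required I = P_cr·L_e²/(π²E) = 1.520×10^5 × 2.575² / (π² × 7.10×10^10) = 1.438×10^-6 m⁴
I_req = 1.438×10^6 mm⁴
Solid circle: I = πd⁴/64  ⇒  d = (64I/π)^(1/4) = (64×1.438×10^6/π)^(1/4) = 73.6 mm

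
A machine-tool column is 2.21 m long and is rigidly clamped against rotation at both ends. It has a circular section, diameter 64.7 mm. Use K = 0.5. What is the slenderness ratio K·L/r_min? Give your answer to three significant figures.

I = πd⁴/64 = π×64.7⁴/64 = 8.602×10^5 mm⁴
A = 3.288×10^3 mm²;  r_min = √(I/A) = √(8.602×10^5/3.288×10^3) = 16.18 mm
L_e = K·L = 0.5 × 2.21 m = 1.105 m = 1105.0 mm
λ = L_e / r_min = 1105.0 / 16.18 = 68.3

λ ≈ 68.3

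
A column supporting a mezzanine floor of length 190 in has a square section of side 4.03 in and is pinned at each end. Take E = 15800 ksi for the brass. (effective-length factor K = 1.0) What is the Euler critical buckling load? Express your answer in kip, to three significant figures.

P_cr ≈ 94.9 kip

I = a⁴/12 = 4.03⁴/12 = 21.98 in⁴
Effective length L_e = K·L = 1 × 190 = 190.0 in
P_cr = π²EI / L_e² = π² × 15800×10³ × 21.98 / 190.0² = 9.495×10^4 lb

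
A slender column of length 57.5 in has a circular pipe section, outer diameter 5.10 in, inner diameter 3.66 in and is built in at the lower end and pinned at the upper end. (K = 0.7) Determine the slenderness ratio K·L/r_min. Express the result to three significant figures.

d_o = 5.10 in, d_i = 3.66 in
I = π(d_o⁴ − d_i⁴)/64 = π(5.10⁴ − 3.660⁴)/64 = 24.40 in⁴
A = 9.907 in²;  r_min = √(I/A) = √(24.40/9.907) = 1.569 in
L_e = K·L = 0.7 × 57.5 = 40.25 in
λ = L_e / r_min = 40.250 / 1.569 = 25.6

λ ≈ 25.6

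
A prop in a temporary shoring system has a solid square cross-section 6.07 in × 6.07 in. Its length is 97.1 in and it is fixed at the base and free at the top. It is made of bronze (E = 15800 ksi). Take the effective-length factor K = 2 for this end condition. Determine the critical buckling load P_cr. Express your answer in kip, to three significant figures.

P_cr ≈ 468 kip

I = a⁴/12 = 6.07⁴/12 = 113.1 in⁴
Effective length L_e = K·L = 2 × 97.1 = 194.2 in
P_cr = π²EI / L_e² = π² × 15800×10³ × 113.1 / 194.2² = 4.678×10^5 lb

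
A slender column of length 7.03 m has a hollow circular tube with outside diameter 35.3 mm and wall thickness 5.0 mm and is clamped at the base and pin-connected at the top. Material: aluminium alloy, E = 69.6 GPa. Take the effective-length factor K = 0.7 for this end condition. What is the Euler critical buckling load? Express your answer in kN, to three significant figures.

Inner diameter d_i = 35.3 − 2×5.0 = 25.30 mm
I = π(d_o⁴ − d_i⁴)/64 = π(35.3⁴ − 25.30⁴)/64 = 5.611×10^4 mm⁴
I = 5.611×10^4 mm⁴ = 5.611×10^-8 m⁴
Effective length L_e = K·L = 0.7 × 7.03 = 4.921 m
P_cr = π²EI / L_e² = π² × 69.6×10⁹ × 5.611×10^-8 / 4.921² = 1.592×10^3 N

P_cr ≈ 1.59 kN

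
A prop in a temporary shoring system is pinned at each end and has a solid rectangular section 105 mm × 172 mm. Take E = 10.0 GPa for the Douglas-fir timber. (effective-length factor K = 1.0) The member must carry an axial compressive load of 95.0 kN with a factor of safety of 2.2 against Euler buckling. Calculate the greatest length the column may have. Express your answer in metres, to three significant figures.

L_max ≈ 2.80 m

Buckling occurs about the weak axis: I_min = h·b³/12 with b = 105 mm (the shorter side).
I_min = 172×105³/12 = 1.659×10^7 mm⁴
I = 1.659×10^-5 m⁴
Required critical load P_cr = n·P = 2.2 × 95.0 = 209.0 kN = 2.090×10^5 N
From P_cr = π²EI/(K·L)²:  L = (1/K)·√(π²EI/P_cr) = (1/1)·√(π²×1.00×10^10×1.659×10^-5/2.090×10^5)
L = 2.80 m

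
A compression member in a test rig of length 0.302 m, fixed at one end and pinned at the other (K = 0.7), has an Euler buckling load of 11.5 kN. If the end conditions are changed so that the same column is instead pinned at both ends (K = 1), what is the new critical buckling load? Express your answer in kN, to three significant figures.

P_cr ≈ 5.63 kN

P_cr ∝ 1/K², so P_cr,new = P_cr,old × (K_old/K_new)² = 11.5 × (0.7/1)²
= 11.5 × 0.4900 = 5.63 kN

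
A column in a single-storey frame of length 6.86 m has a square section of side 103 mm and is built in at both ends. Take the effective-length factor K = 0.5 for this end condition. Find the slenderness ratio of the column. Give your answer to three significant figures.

λ ≈ 115

I = a⁴/12 = 103⁴/12 = 9.379×10^6 mm⁴
A = 1.061×10^4 mm²;  r_min = √(I/A) = √(9.379×10^6/1.061×10^4) = 29.73 mm
L_e = K·L = 0.5 × 6.86 m = 3.430 m = 3430.0 mm
λ = L_e / r_min = 3430.0 / 29.73 = 115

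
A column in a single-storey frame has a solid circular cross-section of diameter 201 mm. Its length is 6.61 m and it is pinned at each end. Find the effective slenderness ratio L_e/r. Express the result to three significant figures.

For a solid circle r = d/4 = 201/4 = 50.25 mm
L_e = K·L = 1 × 6.61 m = 6.610 m = 6610.0 mm
λ = L_e / r_min = 6610.0 / 50.25 = 132

λ ≈ 132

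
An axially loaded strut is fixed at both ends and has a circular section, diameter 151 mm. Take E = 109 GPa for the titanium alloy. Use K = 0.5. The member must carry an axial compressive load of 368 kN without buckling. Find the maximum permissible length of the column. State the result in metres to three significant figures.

I = πd⁴/64 = π×151⁴/64 = 2.552×10^7 mm⁴
I = 2.552×10^-5 m⁴
At the buckling limit P_cr = P = 3.680×10^5 N
From P_cr = π²EI/(K·L)²:  L = (1/K)·√(π²EI/P_cr) = (1/0.5)·√(π²×1.09×10^11×2.552×10^-5/3.680×10^5)
L = 17.3 m

L_max ≈ 17.3 m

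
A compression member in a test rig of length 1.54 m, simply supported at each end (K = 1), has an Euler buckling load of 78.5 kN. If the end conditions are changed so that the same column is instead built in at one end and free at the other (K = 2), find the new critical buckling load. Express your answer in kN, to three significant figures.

P_cr ≈ 19.6 kN

P_cr ∝ 1/K², so P_cr,new = P_cr,old × (K_old/K_new)² = 78.5 × (1/2)²
= 78.5 × 0.2500 = 19.6 kN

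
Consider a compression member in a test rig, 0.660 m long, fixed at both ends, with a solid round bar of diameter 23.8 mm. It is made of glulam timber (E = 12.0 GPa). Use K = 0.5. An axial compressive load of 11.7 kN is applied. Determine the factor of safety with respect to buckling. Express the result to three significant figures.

n ≈ 1.46

I = πd⁴/64 = π×23.8⁴/64 = 1.575×10^4 mm⁴
I = 1.575×10^4 mm⁴ = 1.575×10^-8 m⁴
Effective length L_e = K·L = 0.5 × 0.660 = 0.3300 m
P_cr = π²EI / L_e² = π² × 12.0×10⁹ × 1.575×10^-8 / 0.3300² = 1.713×10^4 N
Factor of safety n = P_cr / P = 17.129 / 11.7 = 1.46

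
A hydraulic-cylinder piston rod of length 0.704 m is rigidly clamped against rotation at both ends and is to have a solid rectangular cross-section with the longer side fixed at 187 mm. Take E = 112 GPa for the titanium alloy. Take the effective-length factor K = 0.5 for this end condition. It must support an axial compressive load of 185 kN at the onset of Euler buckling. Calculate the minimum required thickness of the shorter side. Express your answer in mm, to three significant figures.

L_e = K·L = 0.5 × 0.704 = 0.3520 m
Required I = P_cr·L_e²/(π²E) = 1.850×10^5 × 0.3520² / (π² × 1.12×10^11) = 2.074×10^-8 m⁴
I_req = 2.074×10^4 mm⁴
Rectangle, weak axis: I_min = h·b³/12 with h = 187 mm fixed  ⇒  b = (12I/h)^(1/3) = 11.0 mm

b ≈ 11.0 mm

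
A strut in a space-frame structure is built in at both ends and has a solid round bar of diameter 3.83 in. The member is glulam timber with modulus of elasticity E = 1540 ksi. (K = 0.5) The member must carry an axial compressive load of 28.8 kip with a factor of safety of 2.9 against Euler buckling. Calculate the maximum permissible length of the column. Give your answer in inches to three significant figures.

I = πd⁴/64 = π×3.83⁴/64 = 10.56 in⁴
Required critical load P_cr = n·P = 2.9 × 28.8 = 83.52 kip = 8.352×10^4 lb
From P_cr = π²EI/(K·L)²:  L = (1/K)·√(π²EI/P_cr) = (1/0.5)·√(π²×1.54×10^6×10.56/8.352×10^4)
L = 87.7 in

L_max ≈ 87.7 in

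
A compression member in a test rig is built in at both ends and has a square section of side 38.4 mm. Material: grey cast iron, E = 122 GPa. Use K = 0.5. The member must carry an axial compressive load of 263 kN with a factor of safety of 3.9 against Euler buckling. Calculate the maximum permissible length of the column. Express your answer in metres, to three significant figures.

I = a⁴/12 = 38.4⁴/12 = 1.812×10^5 mm⁴
I = 1.812×10^-7 m⁴
Required critical load P_cr = n·P = 3.9 × 263 = 1026 kN = 1.026×10^6 N
From P_cr = π²EI/(K·L)²:  L = (1/K)·√(π²EI/P_cr) = (1/0.5)·√(π²×1.22×10^11×1.812×10^-7/1.026×10^6)
L = 0.922 m

L_max ≈ 0.922 m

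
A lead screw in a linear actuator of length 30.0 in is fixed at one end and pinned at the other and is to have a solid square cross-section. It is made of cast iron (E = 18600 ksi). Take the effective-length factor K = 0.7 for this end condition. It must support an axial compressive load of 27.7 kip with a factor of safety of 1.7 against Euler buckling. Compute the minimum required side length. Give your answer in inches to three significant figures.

Required P_cr = n·P = 1.7 × 27.7 = 47.09 kip
L_e = K·L = 0.7 × 30.0 = 21.00 in
Required I = P_cr·L_e²/(π²E) = 4.709×10^4 × 21.00² / (π² × 1.86×10^7) = 0.1131 in⁴
Solid square: I = a⁴/12  ⇒  a = (12I)^(1/4) = (12×0.1131)^(1/4) = 1.08 in

a ≈ 1.08 in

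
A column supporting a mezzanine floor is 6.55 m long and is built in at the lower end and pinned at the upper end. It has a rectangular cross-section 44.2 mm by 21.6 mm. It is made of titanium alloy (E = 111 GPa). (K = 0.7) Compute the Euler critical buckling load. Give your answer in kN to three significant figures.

P_cr ≈ 1.93 kN

Buckling occurs about the weak axis: I_min = h·b³/12 with b = 21.6 mm (the shorter side).
I_min = 44.2×21.6³/12 = 3.712×10^4 mm⁴
I = 3.712×10^4 mm⁴ = 3.712×10^-8 m⁴
Effective length L_e = K·L = 0.7 × 6.55 = 4.585 m
P_cr = π²EI / L_e² = π² × 111×10⁹ × 3.712×10^-8 / 4.585² = 1.934×10^3 N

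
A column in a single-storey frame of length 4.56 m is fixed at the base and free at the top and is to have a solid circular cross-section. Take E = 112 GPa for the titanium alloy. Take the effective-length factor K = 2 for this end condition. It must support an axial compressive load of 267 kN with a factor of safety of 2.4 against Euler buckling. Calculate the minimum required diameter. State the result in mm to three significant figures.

d ≈ 177 mm

Required P_cr = n·P = 2.4 × 267 = 640.8 kN
L_e = K·L = 2 × 4.56 = 9.120 m
Required I = P_cr·L_e²/(π²E) = 6.408×10^5 × 9.120² / (π² × 1.12×10^11) = 4.822×10^-5 m⁴
I_req = 4.822×10^7 mm⁴
Solid circle: I = πd⁴/64  ⇒  d = (64I/π)^(1/4) = (64×4.822×10^7/π)^(1/4) = 177 mm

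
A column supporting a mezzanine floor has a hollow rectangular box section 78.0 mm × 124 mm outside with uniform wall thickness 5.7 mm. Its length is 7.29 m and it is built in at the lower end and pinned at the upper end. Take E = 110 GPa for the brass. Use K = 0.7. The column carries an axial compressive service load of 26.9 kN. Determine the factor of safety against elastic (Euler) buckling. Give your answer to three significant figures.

Inner dimensions: h_i = 124 − 2×5.7 = 112.6 mm, b_i = 78.0 − 2×5.7 = 66.60 mm
Weak-axis I_min = (h_o·b_o³ − h_i·b_i³)/12 with b_o = 78.0, b_i = 66.60 mm (shorter outer/inner sides).
I_min = (124×78.0³ − 112.6×66.60³)/12 = 2.132×10^6 mm⁴
I = 2.132×10^6 mm⁴ = 2.132×10^-6 m⁴
Effective length L_e = K·L = 0.7 × 7.29 = 5.103 m
P_cr = π²EI / L_e² = π² × 110×10⁹ × 2.132×10^-6 / 5.103² = 8.888×10^4 N
Factor of safety n = P_cr / P = 88.876 / 26.9 = 3.30

n ≈ 3.30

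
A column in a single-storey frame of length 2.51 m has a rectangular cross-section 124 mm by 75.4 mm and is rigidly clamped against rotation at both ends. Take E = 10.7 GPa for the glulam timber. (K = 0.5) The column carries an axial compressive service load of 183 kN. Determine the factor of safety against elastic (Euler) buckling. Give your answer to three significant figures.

n ≈ 1.62

Buckling occurs about the weak axis: I_min = h·b³/12 with b = 75.4 mm (the shorter side).
I_min = 124×75.4³/12 = 4.429×10^6 mm⁴
I = 4.429×10^6 mm⁴ = 4.429×10^-6 m⁴
Effective length L_e = K·L = 0.5 × 2.51 = 1.255 m
P_cr = π²EI / L_e² = π² × 10.7×10⁹ × 4.429×10^-6 / 1.255² = 2.970×10^5 N
Factor of safety n = P_cr / P = 297.00 / 183 = 1.62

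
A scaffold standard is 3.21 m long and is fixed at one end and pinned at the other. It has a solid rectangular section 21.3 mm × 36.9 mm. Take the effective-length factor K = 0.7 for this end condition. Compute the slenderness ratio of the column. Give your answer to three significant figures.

For a rectangle r_min = b/√12 = 21.3/√12 = 6.149 mm
L_e = K·L = 0.7 × 3.21 m = 2.247 m = 2247.0 mm
λ = L_e / r_min = 2247.0 / 6.149 = 365

λ ≈ 365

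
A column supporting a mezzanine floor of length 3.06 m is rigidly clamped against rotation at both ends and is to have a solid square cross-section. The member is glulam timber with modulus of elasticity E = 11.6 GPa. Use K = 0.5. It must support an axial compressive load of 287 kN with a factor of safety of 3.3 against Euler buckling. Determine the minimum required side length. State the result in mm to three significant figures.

Required P_cr = n·P = 3.3 × 287 = 947.1 kN
L_e = K·L = 0.5 × 3.06 = 1.530 m
Required I = P_cr·L_e²/(π²E) = 9.471×10^5 × 1.530² / (π² × 1.16×10^10) = 1.937×10^-5 m⁴
I_req = 1.937×10^7 mm⁴
Solid square: I = a⁴/12  ⇒  a = (12I)^(1/4) = (12×1.937×10^7)^(1/4) = 123 mm

a ≈ 123 mm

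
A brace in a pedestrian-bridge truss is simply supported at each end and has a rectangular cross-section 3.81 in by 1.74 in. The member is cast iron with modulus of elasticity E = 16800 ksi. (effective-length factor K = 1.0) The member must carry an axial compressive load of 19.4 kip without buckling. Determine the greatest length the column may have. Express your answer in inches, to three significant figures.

Buckling occurs about the weak axis: I_min = h·b³/12 with b = 1.74 in (the shorter side).
I_min = 3.81×1.74³/12 = 1.673 in⁴
At the buckling limit P_cr = P = 1.940×10^4 lb
From P_cr = π²EI/(K·L)²:  L = (1/K)·√(π²EI/P_cr) = (1/1)·√(π²×1.68×10^7×1.673/1.940×10^4)
L = 120 in

L_max ≈ 120 in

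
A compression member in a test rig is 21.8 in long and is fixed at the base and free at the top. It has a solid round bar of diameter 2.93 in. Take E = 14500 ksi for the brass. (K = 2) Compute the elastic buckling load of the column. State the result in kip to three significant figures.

I = πd⁴/64 = π×2.93⁴/64 = 3.618 in⁴
Effective length L_e = K·L = 2 × 21.8 = 43.60 in
P_cr = π²EI / L_e² = π² × 14500×10³ × 3.618 / 43.60² = 2.724×10^5 lb

P_cr ≈ 272 kip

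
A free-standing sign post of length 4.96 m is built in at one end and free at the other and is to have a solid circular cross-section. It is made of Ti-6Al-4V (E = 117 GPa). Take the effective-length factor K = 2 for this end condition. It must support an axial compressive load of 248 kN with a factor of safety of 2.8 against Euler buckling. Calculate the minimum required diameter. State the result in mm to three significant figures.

d ≈ 186 mm

Required P_cr = n·P = 2.8 × 248 = 694.4 kN
L_e = K·L = 2 × 4.96 = 9.920 m
Required I = P_cr·L_e²/(π²E) = 6.944×10^5 × 9.920² / (π² × 1.17×10^11) = 5.918×10^-5 m⁴
I_req = 5.918×10^7 mm⁴
Solid circle: I = πd⁴/64  ⇒  d = (64I/π)^(1/4) = (64×5.918×10^7/π)^(1/4) = 186 mm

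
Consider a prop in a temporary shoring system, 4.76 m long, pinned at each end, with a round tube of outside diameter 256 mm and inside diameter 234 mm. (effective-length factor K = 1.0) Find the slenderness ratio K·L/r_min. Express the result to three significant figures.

d_o = 256 mm, d_i = 234 mm
I = π(d_o⁴ − d_i⁴)/64 = π(256⁴ − 234.0⁴)/64 = 6.365×10^7 mm⁴
A = 8.467×10^3 mm²;  r_min = √(I/A) = √(6.365×10^7/8.467×10^3) = 86.71 mm
L_e = K·L = 1 × 4.76 m = 4.760 m = 4760.0 mm
λ = L_e / r_min = 4760.0 / 86.71 = 54.9

λ ≈ 54.9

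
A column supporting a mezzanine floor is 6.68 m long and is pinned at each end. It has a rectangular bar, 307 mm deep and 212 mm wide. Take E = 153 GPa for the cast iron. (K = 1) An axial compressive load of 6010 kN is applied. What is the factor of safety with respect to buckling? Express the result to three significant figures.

n ≈ 1.37

Buckling occurs about the weak axis: I_min = h·b³/12 with b = 212 mm (the shorter side).
I_min = 307×212³/12 = 2.438×10^8 mm⁴
I = 2.438×10^8 mm⁴ = 2.438×10^-4 m⁴
Effective length L_e = K·L = 1 × 6.68 = 6.680 m
P_cr = π²EI / L_e² = π² × 153×10⁹ × 2.438×10^-4 / 6.680² = 8.249×10^6 N
Factor of safety n = P_cr / P = 8249.0 / 6010 = 1.37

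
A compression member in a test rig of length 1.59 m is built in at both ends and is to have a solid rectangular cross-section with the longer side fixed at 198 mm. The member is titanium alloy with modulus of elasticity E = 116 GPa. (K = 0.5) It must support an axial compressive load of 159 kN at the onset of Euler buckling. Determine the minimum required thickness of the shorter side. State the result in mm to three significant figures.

L_e = K·L = 0.5 × 1.59 = 0.7950 m
Required I = P_cr·L_e²/(π²E) = 1.590×10^5 × 0.7950² / (π² × 1.16×10^11) = 8.778×10^-8 m⁴
I_req = 8.778×10^4 mm⁴
Rectangle, weak axis: I_min = h·b³/12 with h = 198 mm fixed  ⇒  b = (12I/h)^(1/3) = 17.5 mm

b ≈ 17.5 mm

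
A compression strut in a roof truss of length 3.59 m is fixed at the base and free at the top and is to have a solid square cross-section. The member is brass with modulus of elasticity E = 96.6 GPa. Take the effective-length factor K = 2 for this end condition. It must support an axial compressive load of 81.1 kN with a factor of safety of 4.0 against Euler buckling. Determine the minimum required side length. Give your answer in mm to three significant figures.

a ≈ 120 mm

Required P_cr = n·P = 4.0 × 81.1 = 324.4 kN
L_e = K·L = 2 × 3.59 = 7.180 m
Required I = P_cr·L_e²/(π²E) = 3.244×10^5 × 7.180² / (π² × 9.66×10^10) = 1.754×10^-5 m⁴
I_req = 1.754×10^7 mm⁴
Solid square: I = a⁴/12  ⇒  a = (12I)^(1/4) = (12×1.754×10^7)^(1/4) = 120 mm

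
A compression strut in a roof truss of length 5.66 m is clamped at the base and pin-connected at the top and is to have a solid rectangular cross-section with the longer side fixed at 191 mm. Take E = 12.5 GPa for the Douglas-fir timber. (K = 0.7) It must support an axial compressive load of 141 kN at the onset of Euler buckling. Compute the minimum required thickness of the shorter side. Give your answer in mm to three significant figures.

L_e = K·L = 0.7 × 5.66 = 3.962 m
Required I = P_cr·L_e²/(π²E) = 1.410×10^5 × 3.962² / (π² × 1.25×10^10) = 1.794×10^-5 m⁴
I_req = 1.794×10^7 mm⁴
Rectangle, weak axis: I_min = h·b³/12 with h = 191 mm fixed  ⇒  b = (12I/h)^(1/3) = 104 mm

b ≈ 104 mm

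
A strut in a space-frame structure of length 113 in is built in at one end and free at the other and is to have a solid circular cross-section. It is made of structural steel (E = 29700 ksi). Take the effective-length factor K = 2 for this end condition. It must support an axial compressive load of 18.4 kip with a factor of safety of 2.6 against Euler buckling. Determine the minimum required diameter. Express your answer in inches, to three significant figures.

d ≈ 3.61 in

Required P_cr = n·P = 2.6 × 18.4 = 47.84 kip
L_e = K·L = 2 × 113 = 226.0 in
Required I = P_cr·L_e²/(π²E) = 4.784×10^4 × 226.0² / (π² × 2.97×10^7) = 8.336 in⁴
Solid circle: I = πd⁴/64  ⇒  d = (64I/π)^(1/4) = (64×8.336/π)^(1/4) = 3.61 in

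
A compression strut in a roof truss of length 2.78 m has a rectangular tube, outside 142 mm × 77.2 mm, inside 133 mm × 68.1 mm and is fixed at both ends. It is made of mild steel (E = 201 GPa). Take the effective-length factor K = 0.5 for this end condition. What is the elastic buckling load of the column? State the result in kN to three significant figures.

Weak-axis I_min = (h_o·b_o³ − h_i·b_i³)/12 with b_o = 77.2, b_i = 68.10 mm (shorter outer/inner sides).
I_min = (142×77.2³ − 133.0×68.10³)/12 = 1.944×10^6 mm⁴
I = 1.944×10^6 mm⁴ = 1.944×10^-6 m⁴
Effective length L_e = K·L = 0.5 × 2.78 = 1.390 m
P_cr = π²EI / L_e² = π² × 201×10⁹ × 1.944×10^-6 / 1.390² = 1.996×10^6 N

P_cr ≈ 2000 kN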